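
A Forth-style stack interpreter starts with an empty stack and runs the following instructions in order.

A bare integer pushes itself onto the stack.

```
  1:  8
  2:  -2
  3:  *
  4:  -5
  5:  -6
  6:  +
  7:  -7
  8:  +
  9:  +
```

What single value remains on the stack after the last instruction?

8  → 8
-2 → 8 -2
*  → -16
-5 → -16 -5
-6 → -16 -5 -6
+  → -16 -11
-7 → -16 -11 -7
+  → -16 -18
+  → -34

-34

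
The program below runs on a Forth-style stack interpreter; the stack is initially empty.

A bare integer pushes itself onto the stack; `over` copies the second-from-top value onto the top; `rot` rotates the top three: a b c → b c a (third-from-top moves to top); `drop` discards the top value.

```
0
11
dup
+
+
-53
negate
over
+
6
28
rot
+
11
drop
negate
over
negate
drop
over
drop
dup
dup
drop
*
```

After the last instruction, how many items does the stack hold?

3

0       [0]
11      [0, 11]
dup     [0, 11, 11]
+       [0, 22]
+       [22]
-53     [22, -53]
negate  [22, 53]
over    [22, 53, 22]
+       [22, 75]
6       [22, 75, 6]
28      [22, 75, 6, 28]
rot     [22, 6, 28, 75]
+       [22, 6, 103]
11      [22, 6, 103, 11]
drop    [22, 6, 103]
negate  [22, 6, -103]
over    [22, 6, -103, 6]
negate  [22, 6, -103, -6]
drop    [22, 6, -103]
over    [22, 6, -103, 6]
drop    [22, 6, -103]
dup     [22, 6, -103, -103]
dup     [22, 6, -103, -103, -103]
drop    [22, 6, -103, -103]
*       [22, 6, 10609]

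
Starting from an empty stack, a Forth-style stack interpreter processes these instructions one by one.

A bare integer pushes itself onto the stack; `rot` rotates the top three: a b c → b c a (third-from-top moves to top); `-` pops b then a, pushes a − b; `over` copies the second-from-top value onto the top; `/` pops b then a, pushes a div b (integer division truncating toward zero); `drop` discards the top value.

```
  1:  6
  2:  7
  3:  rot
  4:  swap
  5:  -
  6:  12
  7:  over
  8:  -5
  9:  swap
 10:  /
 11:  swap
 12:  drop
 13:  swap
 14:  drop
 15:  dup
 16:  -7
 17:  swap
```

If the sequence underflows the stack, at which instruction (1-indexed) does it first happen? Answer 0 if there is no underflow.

6 → [6]
7 → [6, 7]
rot  — needs 3 operands, stack has 2 → underflow

3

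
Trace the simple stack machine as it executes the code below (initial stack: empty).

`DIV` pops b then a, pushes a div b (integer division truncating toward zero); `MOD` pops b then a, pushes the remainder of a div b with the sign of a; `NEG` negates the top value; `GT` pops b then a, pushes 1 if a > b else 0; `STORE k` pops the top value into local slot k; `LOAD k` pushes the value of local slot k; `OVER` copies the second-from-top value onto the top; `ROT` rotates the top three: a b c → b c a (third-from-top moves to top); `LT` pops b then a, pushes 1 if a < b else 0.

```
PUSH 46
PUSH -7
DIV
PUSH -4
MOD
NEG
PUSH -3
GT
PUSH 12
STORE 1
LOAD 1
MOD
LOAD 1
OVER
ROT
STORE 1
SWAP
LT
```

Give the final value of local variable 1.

1

PUSH 46  46
PUSH -7  46 -7
DIV      -6
PUSH -4  -6 -4
MOD      -2
NEG      2
PUSH -3  2 -3
GT       1
PUSH 12  1 12
STORE 1  1
LOAD 1   1 12
MOD      1
LOAD 1   1 12
OVER     1 12 1
ROT      12 1 1
STORE 1  12 1
SWAP     1 12
LT       1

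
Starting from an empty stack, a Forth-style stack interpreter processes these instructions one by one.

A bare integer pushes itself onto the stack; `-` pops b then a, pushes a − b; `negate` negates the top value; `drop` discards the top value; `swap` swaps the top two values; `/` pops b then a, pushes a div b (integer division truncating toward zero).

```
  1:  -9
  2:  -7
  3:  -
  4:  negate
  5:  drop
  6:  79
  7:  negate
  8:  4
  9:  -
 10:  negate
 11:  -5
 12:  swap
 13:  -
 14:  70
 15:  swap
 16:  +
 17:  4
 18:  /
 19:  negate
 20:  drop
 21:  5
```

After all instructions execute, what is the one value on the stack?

5

-9     → -9
-7     → -9 -7
-      → -2
negate → 2
drop   → (empty)
79     → 79
negate → -79
4      → -79 4
-      → -83
negate → 83
-5     → 83 -5
swap   → -5 83
-      → -88
70     → -88 70
swap   → 70 -88
+      → -18
4      → -18 4
/      → -4
negate → 4
drop   → (empty)
5      → 5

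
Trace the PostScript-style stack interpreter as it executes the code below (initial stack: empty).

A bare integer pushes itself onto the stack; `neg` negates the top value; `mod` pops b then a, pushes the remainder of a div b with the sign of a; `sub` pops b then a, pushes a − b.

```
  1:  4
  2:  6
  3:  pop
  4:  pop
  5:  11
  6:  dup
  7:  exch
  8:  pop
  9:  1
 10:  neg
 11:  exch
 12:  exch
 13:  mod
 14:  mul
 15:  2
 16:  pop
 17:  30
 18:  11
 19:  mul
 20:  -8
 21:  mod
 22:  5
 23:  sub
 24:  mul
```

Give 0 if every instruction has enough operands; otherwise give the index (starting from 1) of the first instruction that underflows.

4    : 4
6    : 4 6
pop  : 4
pop  : (empty)
11   : 11
dup  : 11 11
exch : 11 11
pop  : 11
1    : 11 1
neg  : 11 -1
exch : -1 11
exch : 11 -1
mod  : 0
mul  — needs 2 operands, stack has 1 → underflow

14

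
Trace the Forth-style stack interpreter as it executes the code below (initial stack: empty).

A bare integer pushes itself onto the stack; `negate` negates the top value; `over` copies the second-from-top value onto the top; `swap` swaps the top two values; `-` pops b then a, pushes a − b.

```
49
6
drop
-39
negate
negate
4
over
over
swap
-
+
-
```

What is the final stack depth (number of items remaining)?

49     : [49]
6      : [49, 6]
drop   : [49]
-39    : [49, -39]
negate : [49, 39]
negate : [49, -39]
4      : [49, -39, 4]
over   : [49, -39, 4, -39]
over   : [49, -39, 4, -39, 4]
swap   : [49, -39, 4, 4, -39]
-      : [49, -39, 4, 43]
+      : [49, -39, 47]
-      : [49, -86]

2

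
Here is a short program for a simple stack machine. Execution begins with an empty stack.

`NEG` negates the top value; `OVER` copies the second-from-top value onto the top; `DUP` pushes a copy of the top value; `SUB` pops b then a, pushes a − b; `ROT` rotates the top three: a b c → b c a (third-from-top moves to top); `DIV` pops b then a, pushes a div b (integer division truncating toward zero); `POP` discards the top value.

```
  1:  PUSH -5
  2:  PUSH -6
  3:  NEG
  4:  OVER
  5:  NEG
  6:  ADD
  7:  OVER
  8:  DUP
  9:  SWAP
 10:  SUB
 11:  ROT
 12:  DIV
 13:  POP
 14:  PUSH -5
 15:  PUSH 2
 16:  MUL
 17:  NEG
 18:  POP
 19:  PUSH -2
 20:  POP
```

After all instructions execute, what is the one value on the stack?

11

PUSH -5 → -5
PUSH -6 → -5 -6
NEG     → -5 6
OVER    → -5 6 -5
NEG     → -5 6 5
ADD     → -5 11
OVER    → -5 11 -5
DUP     → -5 11 -5 -5
SWAP    → -5 11 -5 -5
SUB     → -5 11 0
ROT     → 11 0 -5
DIV     → 11 0
POP     → 11
PUSH -5 → 11 -5
PUSH 2  → 11 -5 2
MUL     → 11 -10
NEG     → 11 10
POP     → 11
PUSH -2 → 11 -2
POP     → 11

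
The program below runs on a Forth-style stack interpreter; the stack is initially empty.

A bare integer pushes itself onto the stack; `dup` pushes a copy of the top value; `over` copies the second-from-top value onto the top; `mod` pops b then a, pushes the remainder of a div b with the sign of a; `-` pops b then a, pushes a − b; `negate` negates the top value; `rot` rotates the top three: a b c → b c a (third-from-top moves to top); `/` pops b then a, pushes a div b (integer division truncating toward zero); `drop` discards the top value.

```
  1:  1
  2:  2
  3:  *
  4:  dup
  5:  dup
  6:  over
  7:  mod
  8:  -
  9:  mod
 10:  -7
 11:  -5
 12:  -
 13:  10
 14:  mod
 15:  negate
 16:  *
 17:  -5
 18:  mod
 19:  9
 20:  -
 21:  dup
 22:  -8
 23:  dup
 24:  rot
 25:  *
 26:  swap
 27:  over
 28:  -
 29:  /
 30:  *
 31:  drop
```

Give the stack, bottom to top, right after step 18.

1       1
2       1 2
*       2
dup     2 2
dup     2 2 2
over    2 2 2 2
mod     2 2 0
-       2 2
mod     0
-7      0 -7
-5      0 -7 -5
-       0 -2
10      0 -2 10
mod     0 -2
negate  0 2
*       0
-5      0 -5
mod     0

[0]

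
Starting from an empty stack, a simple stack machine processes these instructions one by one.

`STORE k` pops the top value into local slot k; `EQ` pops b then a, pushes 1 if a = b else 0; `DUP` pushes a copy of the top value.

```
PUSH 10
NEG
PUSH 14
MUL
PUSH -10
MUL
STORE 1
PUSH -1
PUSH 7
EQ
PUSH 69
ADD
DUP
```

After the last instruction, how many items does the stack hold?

2

PUSH 10  -> [10]
NEG      -> [-10]
PUSH 14  -> [-10, 14]
MUL      -> [-140]
PUSH -10 -> [-140, -10]
MUL      -> [1400]
STORE 1  -> []
PUSH -1  -> [-1]
PUSH 7   -> [-1, 7]
EQ       -> [0]
PUSH 69  -> [0, 69]
ADD      -> [69]
DUP      -> [69, 69]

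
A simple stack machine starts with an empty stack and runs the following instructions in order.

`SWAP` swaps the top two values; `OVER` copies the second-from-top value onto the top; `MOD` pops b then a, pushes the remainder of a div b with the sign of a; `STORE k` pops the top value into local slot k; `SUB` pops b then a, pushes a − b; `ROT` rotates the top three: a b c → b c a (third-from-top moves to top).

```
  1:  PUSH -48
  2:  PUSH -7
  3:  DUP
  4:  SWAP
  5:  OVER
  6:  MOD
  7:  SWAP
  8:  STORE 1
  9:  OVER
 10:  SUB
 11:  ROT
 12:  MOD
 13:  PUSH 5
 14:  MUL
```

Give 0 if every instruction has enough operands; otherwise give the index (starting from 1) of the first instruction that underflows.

PUSH -48  [-48]
PUSH -7   [-48, -7]
DUP       [-48, -7, -7]
SWAP      [-48, -7, -7]
OVER      [-48, -7, -7, -7]
MOD       [-48, -7, 0]
SWAP      [-48, 0, -7]
STORE 1   [-48, 0]
OVER      [-48, 0, -48]
SUB       [-48, 48]
ROT  — needs 3 operands, stack has 2 → underflow

11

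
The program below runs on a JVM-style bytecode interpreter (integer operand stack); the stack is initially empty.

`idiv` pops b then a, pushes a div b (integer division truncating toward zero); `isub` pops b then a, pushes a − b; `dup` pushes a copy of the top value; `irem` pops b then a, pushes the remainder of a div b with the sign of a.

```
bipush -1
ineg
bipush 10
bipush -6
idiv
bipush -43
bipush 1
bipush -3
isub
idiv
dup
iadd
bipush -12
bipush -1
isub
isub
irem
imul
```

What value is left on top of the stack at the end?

bipush -1  : [-1]
ineg       : [1]
bipush 10  : [1, 10]
bipush -6  : [1, 10, -6]
idiv       : [1, -1]
bipush -43 : [1, -1, -43]
bipush 1   : [1, -1, -43, 1]
bipush -3  : [1, -1, -43, 1, -3]
isub       : [1, -1, -43, 4]
idiv       : [1, -1, -10]
dup        : [1, -1, -10, -10]
iadd       : [1, -1, -20]
bipush -12 : [1, -1, -20, -12]
bipush -1  : [1, -1, -20, -12, -1]
isub       : [1, -1, -20, -11]
isub       : [1, -1, -9]
irem       : [1, -1]
imul       : [-1]

-1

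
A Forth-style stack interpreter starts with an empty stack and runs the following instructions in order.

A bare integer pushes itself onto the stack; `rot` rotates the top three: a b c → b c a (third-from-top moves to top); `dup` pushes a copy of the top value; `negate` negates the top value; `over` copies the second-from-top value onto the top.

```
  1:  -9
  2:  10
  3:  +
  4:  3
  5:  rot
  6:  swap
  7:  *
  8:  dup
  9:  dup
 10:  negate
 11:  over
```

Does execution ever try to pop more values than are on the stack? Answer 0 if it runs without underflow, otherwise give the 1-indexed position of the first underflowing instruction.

-9 → -9
10 → -9 10
+  → 1
3  → 1 3
rot  — needs 3 operands, stack has 2 → underflow

5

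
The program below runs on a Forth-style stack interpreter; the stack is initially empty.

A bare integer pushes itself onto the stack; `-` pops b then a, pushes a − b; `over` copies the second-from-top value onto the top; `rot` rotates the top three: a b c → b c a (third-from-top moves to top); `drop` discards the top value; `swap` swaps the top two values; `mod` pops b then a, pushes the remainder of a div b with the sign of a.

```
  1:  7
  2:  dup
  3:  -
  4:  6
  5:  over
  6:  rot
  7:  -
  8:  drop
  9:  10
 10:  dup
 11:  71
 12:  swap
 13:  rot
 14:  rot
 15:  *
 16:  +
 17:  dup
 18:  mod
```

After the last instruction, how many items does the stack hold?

2

7     [7]
dup   [7, 7]
-     [0]
6     [0, 6]
over  [0, 6, 0]
rot   [6, 0, 0]
-     [6, 0]
drop  [6]
10    [6, 10]
dup   [6, 10, 10]
71    [6, 10, 10, 71]
swap  [6, 10, 71, 10]
rot   [6, 71, 10, 10]
rot   [6, 10, 10, 71]
*     [6, 10, 710]
+     [6, 720]
dup   [6, 720, 720]
mod   [6, 0]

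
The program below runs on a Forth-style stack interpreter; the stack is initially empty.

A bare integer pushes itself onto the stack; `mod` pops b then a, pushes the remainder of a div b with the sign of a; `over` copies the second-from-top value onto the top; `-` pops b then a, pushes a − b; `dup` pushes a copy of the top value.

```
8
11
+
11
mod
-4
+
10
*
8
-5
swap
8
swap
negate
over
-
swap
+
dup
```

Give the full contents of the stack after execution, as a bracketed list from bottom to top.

8       8
11      8 11
+       19
11      19 11
mod     8
-4      8 -4
+       4
10      4 10
*       40
8       40 8
-5      40 8 -5
swap    40 -5 8
8       40 -5 8 8
swap    40 -5 8 8
negate  40 -5 8 -8
over    40 -5 8 -8 8
-       40 -5 8 -16
swap    40 -5 -16 8
+       40 -5 -8
dup     40 -5 -8 -8

[40, -5, -8, -8]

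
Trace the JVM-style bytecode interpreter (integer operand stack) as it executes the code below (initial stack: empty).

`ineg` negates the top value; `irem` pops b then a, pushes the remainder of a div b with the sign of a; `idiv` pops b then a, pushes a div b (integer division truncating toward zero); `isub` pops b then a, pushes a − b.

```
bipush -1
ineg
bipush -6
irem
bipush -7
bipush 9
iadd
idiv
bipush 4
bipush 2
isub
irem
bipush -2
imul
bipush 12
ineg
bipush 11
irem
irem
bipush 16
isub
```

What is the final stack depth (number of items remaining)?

1

bipush -1  [-1]
ineg       [1]
bipush -6  [1, -6]
irem       [1]
bipush -7  [1, -7]
bipush 9   [1, -7, 9]
iadd       [1, 2]
idiv       [0]
bipush 4   [0, 4]
bipush 2   [0, 4, 2]
isub       [0, 2]
irem       [0]
bipush -2  [0, -2]
imul       [0]
bipush 12  [0, 12]
ineg       [0, -12]
bipush 11  [0, -12, 11]
irem       [0, -1]
irem       [0]
bipush 16  [0, 16]
isub       [-16]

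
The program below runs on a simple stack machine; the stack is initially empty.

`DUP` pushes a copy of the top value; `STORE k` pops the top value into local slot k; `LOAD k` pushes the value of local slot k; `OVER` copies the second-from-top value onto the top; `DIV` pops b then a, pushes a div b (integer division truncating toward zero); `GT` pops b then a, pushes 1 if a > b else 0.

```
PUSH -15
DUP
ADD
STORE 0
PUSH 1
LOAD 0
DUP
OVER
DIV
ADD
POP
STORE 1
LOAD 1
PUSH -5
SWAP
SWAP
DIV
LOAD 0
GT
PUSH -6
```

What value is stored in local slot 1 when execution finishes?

PUSH -15 : [-15]
DUP      : [-15, -15]
ADD      : [-30]
STORE 0  : []
PUSH 1   : [1]
LOAD 0   : [1, -30]
DUP      : [1, -30, -30]
OVER     : [1, -30, -30, -30]
DIV      : [1, -30, 1]
ADD      : [1, -29]
POP      : [1]
STORE 1  : []
LOAD 1   : [1]
PUSH -5  : [1, -5]
SWAP     : [-5, 1]
SWAP     : [1, -5]
DIV      : [0]
LOAD 0   : [0, -30]
GT       : [1]
PUSH -6  : [1, -6]

1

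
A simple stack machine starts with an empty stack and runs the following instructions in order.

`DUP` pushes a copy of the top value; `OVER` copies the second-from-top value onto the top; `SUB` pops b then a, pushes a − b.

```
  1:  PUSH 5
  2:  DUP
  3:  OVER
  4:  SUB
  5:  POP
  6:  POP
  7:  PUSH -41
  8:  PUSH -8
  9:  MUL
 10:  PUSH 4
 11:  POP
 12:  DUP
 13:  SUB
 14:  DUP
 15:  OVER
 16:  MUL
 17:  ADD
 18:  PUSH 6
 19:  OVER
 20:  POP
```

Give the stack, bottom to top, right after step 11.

[328]

PUSH 5    5
DUP       5 5
OVER      5 5 5
SUB       5 0
POP       5
POP       (empty)
PUSH -41  -41
PUSH -8   -41 -8
MUL       328
PUSH 4    328 4
POP       328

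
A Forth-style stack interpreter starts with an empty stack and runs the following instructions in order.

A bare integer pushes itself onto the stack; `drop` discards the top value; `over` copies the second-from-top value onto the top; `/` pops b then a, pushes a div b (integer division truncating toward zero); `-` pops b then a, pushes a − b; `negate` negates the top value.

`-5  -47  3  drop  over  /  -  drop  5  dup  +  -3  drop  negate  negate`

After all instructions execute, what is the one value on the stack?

-5      [-5]
-47     [-5, -47]
3       [-5, -47, 3]
drop    [-5, -47]
over    [-5, -47, -5]
/       [-5, 9]
-       [-14]
drop    []
5       [5]
dup     [5, 5]
+       [10]
-3      [10, -3]
drop    [10]
negate  [-10]
negate  [10]

10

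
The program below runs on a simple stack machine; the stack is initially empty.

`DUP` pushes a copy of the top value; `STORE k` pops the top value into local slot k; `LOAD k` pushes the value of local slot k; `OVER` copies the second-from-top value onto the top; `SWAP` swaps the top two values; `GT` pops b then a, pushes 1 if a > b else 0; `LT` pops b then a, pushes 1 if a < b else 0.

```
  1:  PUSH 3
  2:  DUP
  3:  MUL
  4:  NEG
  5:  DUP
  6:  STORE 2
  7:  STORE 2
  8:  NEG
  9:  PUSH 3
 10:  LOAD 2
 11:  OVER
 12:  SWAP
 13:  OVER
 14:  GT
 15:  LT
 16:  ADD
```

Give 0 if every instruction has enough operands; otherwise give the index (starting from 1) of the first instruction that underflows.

8

PUSH 3  : [3]
DUP     : [3, 3]
MUL     : [9]
NEG     : [-9]
DUP     : [-9, -9]
STORE 2 : [-9]
STORE 2 : []
NEG  — needs 1 operand, stack has 0 → underflow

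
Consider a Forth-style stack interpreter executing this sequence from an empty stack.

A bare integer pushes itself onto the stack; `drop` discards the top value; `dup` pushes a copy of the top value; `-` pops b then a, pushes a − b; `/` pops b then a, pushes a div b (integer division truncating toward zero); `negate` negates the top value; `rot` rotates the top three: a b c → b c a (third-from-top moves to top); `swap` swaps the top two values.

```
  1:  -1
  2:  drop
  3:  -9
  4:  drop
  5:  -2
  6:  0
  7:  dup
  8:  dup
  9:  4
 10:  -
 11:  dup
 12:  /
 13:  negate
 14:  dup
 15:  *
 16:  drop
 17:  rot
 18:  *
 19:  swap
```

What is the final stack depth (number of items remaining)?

-1     -> [-1]
drop   -> []
-9     -> [-9]
drop   -> []
-2     -> [-2]
0      -> [-2, 0]
dup    -> [-2, 0, 0]
dup    -> [-2, 0, 0, 0]
4      -> [-2, 0, 0, 0, 4]
-      -> [-2, 0, 0, -4]
dup    -> [-2, 0, 0, -4, -4]
/      -> [-2, 0, 0, 1]
negate -> [-2, 0, 0, -1]
dup    -> [-2, 0, 0, -1, -1]
*      -> [-2, 0, 0, 1]
drop   -> [-2, 0, 0]
rot    -> [0, 0, -2]
*      -> [0, 0]
swap   -> [0, 0]

2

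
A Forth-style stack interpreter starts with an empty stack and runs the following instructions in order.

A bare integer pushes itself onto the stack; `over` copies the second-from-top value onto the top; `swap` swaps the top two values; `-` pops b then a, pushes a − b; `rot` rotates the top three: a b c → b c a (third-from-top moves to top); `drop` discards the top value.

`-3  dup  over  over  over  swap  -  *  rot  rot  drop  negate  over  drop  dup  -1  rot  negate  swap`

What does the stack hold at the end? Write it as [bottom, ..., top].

-3     → -3
dup    → -3 -3
over   → -3 -3 -3
over   → -3 -3 -3 -3
over   → -3 -3 -3 -3 -3
swap   → -3 -3 -3 -3 -3
-      → -3 -3 -3 0
*      → -3 -3 0
rot    → -3 0 -3
rot    → 0 -3 -3
drop   → 0 -3
negate → 0 3
over   → 0 3 0
drop   → 0 3
dup    → 0 3 3
-1     → 0 3 3 -1
rot    → 0 3 -1 3
negate → 0 3 -1 -3
swap   → 0 3 -3 -1

[0, 3, -3, -1]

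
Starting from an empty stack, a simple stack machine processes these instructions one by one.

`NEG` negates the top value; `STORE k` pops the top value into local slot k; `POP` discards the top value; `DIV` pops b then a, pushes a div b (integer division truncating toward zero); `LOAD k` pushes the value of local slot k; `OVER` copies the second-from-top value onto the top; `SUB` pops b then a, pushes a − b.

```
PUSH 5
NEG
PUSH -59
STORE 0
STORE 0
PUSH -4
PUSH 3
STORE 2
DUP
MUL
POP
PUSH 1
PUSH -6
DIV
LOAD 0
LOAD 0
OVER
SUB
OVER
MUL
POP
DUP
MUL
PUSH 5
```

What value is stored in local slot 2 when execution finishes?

3

PUSH 5   : 5
NEG      : -5
PUSH -59 : -5 -59
STORE 0  : -5
STORE 0  : (empty)
PUSH -4  : -4
PUSH 3   : -4 3
STORE 2  : -4
DUP      : -4 -4
MUL      : 16
POP      : (empty)
PUSH 1   : 1
PUSH -6  : 1 -6
DIV      : 0
LOAD 0   : 0 -5
LOAD 0   : 0 -5 -5
OVER     : 0 -5 -5 -5
SUB      : 0 -5 0
OVER     : 0 -5 0 -5
MUL      : 0 -5 0
POP      : 0 -5
DUP      : 0 -5 -5
MUL      : 0 25
PUSH 5   : 0 25 5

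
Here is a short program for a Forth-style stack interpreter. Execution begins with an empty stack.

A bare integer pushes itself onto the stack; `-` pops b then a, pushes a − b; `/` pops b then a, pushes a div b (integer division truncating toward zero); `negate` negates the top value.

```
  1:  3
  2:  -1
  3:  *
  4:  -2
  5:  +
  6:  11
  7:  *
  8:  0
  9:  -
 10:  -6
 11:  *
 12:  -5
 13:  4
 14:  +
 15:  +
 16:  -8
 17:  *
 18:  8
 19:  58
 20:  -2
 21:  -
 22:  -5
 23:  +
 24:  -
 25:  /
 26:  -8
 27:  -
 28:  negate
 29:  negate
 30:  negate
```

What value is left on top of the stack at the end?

-64

3      : 3
-1     : 3 -1
*      : -3
-2     : -3 -2
+      : -5
11     : -5 11
*      : -55
0      : -55 0
-      : -55
-6     : -55 -6
*      : 330
-5     : 330 -5
4      : 330 -5 4
+      : 330 -1
+      : 329
-8     : 329 -8
*      : -2632
8      : -2632 8
58     : -2632 8 58
-2     : -2632 8 58 -2
-      : -2632 8 60
-5     : -2632 8 60 -5
+      : -2632 8 55
-      : -2632 -47
/      : 56
-8     : 56 -8
-      : 64
negate : -64
negate : 64
negate : -64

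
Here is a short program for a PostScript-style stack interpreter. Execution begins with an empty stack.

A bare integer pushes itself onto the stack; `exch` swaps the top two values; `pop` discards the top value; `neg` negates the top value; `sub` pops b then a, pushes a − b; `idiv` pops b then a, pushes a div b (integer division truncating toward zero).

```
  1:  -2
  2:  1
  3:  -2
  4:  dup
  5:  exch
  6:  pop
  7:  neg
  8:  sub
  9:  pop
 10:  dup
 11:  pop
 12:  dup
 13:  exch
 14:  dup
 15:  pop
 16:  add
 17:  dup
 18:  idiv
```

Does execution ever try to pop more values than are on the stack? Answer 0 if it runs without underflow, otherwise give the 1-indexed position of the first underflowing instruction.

-2    [-2]
1     [-2, 1]
-2    [-2, 1, -2]
dup   [-2, 1, -2, -2]
exch  [-2, 1, -2, -2]
pop   [-2, 1, -2]
neg   [-2, 1, 2]
sub   [-2, -1]
pop   [-2]
dup   [-2, -2]
pop   [-2]
dup   [-2, -2]
exch  [-2, -2]
dup   [-2, -2, -2]
pop   [-2, -2]
add   [-4]
dup   [-4, -4]
idiv  [1]

0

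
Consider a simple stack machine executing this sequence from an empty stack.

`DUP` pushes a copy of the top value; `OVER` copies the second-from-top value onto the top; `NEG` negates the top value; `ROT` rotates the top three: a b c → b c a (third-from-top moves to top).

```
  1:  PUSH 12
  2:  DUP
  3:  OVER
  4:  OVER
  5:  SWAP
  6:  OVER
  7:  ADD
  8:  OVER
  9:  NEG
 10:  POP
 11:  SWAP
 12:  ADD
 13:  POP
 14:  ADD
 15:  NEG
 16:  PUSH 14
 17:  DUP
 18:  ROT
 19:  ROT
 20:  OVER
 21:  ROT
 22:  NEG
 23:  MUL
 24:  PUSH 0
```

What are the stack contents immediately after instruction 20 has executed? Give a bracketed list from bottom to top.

PUSH 12 → [12]
DUP     → [12, 12]
OVER    → [12, 12, 12]
OVER    → [12, 12, 12, 12]
SWAP    → [12, 12, 12, 12]
OVER    → [12, 12, 12, 12, 12]
ADD     → [12, 12, 12, 24]
OVER    → [12, 12, 12, 24, 12]
NEG     → [12, 12, 12, 24, -12]
POP     → [12, 12, 12, 24]
SWAP    → [12, 12, 24, 12]
ADD     → [12, 12, 36]
POP     → [12, 12]
ADD     → [24]
NEG     → [-24]
PUSH 14 → [-24, 14]
DUP     → [-24, 14, 14]
ROT     → [14, 14, -24]
ROT     → [14, -24, 14]
OVER    → [14, -24, 14, -24]

[14, -24, 14, -24]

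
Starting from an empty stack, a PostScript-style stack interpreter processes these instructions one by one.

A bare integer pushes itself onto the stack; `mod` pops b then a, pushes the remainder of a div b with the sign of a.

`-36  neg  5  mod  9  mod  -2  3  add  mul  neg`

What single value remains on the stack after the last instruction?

-36 : [-36]
neg : [36]
5   : [36, 5]
mod : [1]
9   : [1, 9]
mod : [1]
-2  : [1, -2]
3   : [1, -2, 3]
add : [1, 1]
mul : [1]
neg : [-1]

-1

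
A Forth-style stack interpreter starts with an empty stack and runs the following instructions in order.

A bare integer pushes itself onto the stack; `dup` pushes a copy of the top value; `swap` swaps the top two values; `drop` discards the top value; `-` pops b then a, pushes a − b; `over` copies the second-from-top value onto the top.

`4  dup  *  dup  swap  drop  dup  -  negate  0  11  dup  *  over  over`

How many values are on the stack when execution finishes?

5

4      → [4]
dup    → [4, 4]
*      → [16]
dup    → [16, 16]
swap   → [16, 16]
drop   → [16]
dup    → [16, 16]
-      → [0]
negate → [0]
0      → [0, 0]
11     → [0, 0, 11]
dup    → [0, 0, 11, 11]
*      → [0, 0, 121]
over   → [0, 0, 121, 0]
over   → [0, 0, 121, 0, 121]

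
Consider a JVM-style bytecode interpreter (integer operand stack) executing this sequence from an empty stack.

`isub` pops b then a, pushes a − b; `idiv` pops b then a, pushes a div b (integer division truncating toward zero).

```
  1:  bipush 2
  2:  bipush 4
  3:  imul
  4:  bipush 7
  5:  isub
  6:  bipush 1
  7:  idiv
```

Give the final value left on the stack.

1

bipush 2 → [2]
bipush 4 → [2, 4]
imul     → [8]
bipush 7 → [8, 7]
isub     → [1]
bipush 1 → [1, 1]
idiv     → [1]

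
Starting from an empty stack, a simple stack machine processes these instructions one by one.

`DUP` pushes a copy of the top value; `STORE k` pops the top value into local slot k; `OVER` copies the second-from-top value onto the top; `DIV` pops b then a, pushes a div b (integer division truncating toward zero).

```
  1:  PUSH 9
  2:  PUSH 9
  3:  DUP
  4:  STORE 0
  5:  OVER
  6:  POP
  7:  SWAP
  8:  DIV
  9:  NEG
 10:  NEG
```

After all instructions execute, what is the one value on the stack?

1

PUSH 9  → [9]
PUSH 9  → [9, 9]
DUP     → [9, 9, 9]
STORE 0 → [9, 9]
OVER    → [9, 9, 9]
POP     → [9, 9]
SWAP    → [9, 9]
DIV     → [1]
NEG     → [-1]
NEG     → [1]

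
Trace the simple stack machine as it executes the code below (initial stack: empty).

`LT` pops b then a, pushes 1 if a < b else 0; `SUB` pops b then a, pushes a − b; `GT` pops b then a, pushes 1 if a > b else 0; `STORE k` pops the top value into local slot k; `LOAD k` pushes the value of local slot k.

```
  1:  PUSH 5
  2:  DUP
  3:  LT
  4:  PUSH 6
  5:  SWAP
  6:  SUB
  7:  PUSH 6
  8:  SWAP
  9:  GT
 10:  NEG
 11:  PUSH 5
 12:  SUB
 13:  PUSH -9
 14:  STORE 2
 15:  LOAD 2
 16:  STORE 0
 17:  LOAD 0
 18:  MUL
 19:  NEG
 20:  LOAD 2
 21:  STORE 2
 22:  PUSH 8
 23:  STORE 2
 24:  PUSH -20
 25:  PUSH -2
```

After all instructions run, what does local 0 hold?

PUSH 5   -> [5]
DUP      -> [5, 5]
LT       -> [0]
PUSH 6   -> [0, 6]
SWAP     -> [6, 0]
SUB      -> [6]
PUSH 6   -> [6, 6]
SWAP     -> [6, 6]
GT       -> [0]
NEG      -> [0]
PUSH 5   -> [0, 5]
SUB      -> [-5]
PUSH -9  -> [-5, -9]
STORE 2  -> [-5]
LOAD 2   -> [-5, -9]
STORE 0  -> [-5]
LOAD 0   -> [-5, -9]
MUL      -> [45]
NEG      -> [-45]
LOAD 2   -> [-45, -9]
STORE 2  -> [-45]
PUSH 8   -> [-45, 8]
STORE 2  -> [-45]
PUSH -20 -> [-45, -20]
PUSH -2  -> [-45, -20, -2]

-9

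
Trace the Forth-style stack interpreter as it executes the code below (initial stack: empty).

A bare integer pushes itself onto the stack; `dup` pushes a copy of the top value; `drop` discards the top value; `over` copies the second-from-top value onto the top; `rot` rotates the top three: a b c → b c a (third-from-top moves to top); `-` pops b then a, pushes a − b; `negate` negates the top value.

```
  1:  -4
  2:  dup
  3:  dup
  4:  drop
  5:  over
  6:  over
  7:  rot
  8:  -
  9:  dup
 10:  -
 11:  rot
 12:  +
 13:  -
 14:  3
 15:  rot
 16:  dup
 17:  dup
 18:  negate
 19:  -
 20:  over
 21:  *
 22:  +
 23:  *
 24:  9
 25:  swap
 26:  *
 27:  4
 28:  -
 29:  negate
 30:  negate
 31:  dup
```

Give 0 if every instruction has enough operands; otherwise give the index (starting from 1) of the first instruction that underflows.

15

-4    [-4]
dup   [-4, -4]
dup   [-4, -4, -4]
drop  [-4, -4]
over  [-4, -4, -4]
over  [-4, -4, -4, -4]
rot   [-4, -4, -4, -4]
-     [-4, -4, 0]
dup   [-4, -4, 0, 0]
-     [-4, -4, 0]
rot   [-4, 0, -4]
+     [-4, -4]
-     [0]
3     [0, 3]
rot  — needs 3 operands, stack has 2 → underflow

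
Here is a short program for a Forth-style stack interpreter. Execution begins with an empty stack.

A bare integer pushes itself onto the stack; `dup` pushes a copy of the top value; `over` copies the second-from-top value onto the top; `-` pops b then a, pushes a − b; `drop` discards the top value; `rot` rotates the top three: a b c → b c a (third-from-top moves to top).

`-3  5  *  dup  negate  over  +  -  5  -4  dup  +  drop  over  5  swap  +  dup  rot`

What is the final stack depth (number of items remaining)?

4

-3     → [-3]
5      → [-3, 5]
*      → [-15]
dup    → [-15, -15]
negate → [-15, 15]
over   → [-15, 15, -15]
+      → [-15, 0]
-      → [-15]
5      → [-15, 5]
-4     → [-15, 5, -4]
dup    → [-15, 5, -4, -4]
+      → [-15, 5, -8]
drop   → [-15, 5]
over   → [-15, 5, -15]
5      → [-15, 5, -15, 5]
swap   → [-15, 5, 5, -15]
+      → [-15, 5, -10]
dup    → [-15, 5, -10, -10]
rot    → [-15, -10, -10, 5]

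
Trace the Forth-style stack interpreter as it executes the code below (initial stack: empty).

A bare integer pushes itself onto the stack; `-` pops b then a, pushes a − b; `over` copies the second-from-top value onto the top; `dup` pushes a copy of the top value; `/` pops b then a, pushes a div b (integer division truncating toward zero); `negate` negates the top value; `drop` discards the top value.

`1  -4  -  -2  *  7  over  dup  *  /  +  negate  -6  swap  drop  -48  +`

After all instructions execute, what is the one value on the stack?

-54

1      : [1]
-4     : [1, -4]
-      : [5]
-2     : [5, -2]
*      : [-10]
7      : [-10, 7]
over   : [-10, 7, -10]
dup    : [-10, 7, -10, -10]
*      : [-10, 7, 100]
/      : [-10, 0]
+      : [-10]
negate : [10]
-6     : [10, -6]
swap   : [-6, 10]
drop   : [-6]
-48    : [-6, -48]
+      : [-54]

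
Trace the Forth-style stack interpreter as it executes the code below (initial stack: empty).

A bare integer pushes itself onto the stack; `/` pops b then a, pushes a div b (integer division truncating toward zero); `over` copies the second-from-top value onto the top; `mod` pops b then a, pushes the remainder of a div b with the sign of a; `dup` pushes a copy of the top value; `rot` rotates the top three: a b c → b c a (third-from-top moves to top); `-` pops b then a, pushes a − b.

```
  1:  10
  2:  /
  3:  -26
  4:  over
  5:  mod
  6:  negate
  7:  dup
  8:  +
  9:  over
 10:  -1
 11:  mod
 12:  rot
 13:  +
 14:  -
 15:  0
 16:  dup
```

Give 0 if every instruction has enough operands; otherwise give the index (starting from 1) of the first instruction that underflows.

10 : [10]
/  — needs 2 operands, stack has 1 → underflow

2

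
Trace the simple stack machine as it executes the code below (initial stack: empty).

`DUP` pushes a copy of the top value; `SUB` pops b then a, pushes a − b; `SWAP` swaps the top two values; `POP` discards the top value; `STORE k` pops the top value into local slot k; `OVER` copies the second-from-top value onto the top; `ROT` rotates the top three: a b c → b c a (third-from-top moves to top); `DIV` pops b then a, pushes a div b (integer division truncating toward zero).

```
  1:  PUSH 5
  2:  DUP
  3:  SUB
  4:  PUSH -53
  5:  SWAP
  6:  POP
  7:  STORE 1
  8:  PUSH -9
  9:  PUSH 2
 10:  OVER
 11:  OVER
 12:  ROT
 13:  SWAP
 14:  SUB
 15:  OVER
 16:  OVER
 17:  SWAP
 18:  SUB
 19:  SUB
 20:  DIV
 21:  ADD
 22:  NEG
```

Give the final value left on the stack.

PUSH 5   → 5
DUP      → 5 5
SUB      → 0
PUSH -53 → 0 -53
SWAP     → -53 0
POP      → -53
STORE 1  → (empty)
PUSH -9  → -9
PUSH 2   → -9 2
OVER     → -9 2 -9
OVER     → -9 2 -9 2
ROT      → -9 -9 2 2
SWAP     → -9 -9 2 2
SUB      → -9 -9 0
OVER     → -9 -9 0 -9
OVER     → -9 -9 0 -9 0
SWAP     → -9 -9 0 0 -9
SUB      → -9 -9 0 9
SUB      → -9 -9 -9
DIV      → -9 1
ADD      → -8
NEG      → 8

8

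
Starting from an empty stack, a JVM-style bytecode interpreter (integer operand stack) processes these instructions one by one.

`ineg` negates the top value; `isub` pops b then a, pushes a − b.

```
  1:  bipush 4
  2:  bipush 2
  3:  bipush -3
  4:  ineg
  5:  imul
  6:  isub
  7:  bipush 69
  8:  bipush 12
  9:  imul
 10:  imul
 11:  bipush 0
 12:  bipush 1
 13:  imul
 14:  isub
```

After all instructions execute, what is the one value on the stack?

bipush 4  : [4]
bipush 2  : [4, 2]
bipush -3 : [4, 2, -3]
ineg      : [4, 2, 3]
imul      : [4, 6]
isub      : [-2]
bipush 69 : [-2, 69]
bipush 12 : [-2, 69, 12]
imul      : [-2, 828]
imul      : [-1656]
bipush 0  : [-1656, 0]
bipush 1  : [-1656, 0, 1]
imul      : [-1656, 0]
isub      : [-1656]

-1656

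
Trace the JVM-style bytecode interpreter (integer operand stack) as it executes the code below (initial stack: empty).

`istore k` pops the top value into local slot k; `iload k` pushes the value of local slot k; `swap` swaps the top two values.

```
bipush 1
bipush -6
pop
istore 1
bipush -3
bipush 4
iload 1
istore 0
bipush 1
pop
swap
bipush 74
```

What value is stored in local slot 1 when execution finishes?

1

bipush 1  → 1
bipush -6 → 1 -6
pop       → 1
istore 1  → (empty)
bipush -3 → -3
bipush 4  → -3 4
iload 1   → -3 4 1
istore 0  → -3 4
bipush 1  → -3 4 1
pop       → -3 4
swap      → 4 -3
bipush 74 → 4 -3 74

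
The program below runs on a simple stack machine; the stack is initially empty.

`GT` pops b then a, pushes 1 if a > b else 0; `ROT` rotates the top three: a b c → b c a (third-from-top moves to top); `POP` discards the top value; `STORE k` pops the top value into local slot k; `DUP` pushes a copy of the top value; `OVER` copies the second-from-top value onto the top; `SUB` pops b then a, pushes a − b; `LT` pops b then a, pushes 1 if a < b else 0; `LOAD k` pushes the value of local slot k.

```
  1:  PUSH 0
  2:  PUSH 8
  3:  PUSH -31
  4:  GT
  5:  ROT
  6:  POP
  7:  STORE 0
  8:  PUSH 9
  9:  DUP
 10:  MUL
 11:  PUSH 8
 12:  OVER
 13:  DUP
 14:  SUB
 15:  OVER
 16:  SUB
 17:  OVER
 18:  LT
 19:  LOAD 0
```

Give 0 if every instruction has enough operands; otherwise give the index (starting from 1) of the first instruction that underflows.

5

PUSH 0   -> 0
PUSH 8   -> 0 8
PUSH -31 -> 0 8 -31
GT       -> 0 1
ROT  — needs 3 operands, stack has 2 → underflow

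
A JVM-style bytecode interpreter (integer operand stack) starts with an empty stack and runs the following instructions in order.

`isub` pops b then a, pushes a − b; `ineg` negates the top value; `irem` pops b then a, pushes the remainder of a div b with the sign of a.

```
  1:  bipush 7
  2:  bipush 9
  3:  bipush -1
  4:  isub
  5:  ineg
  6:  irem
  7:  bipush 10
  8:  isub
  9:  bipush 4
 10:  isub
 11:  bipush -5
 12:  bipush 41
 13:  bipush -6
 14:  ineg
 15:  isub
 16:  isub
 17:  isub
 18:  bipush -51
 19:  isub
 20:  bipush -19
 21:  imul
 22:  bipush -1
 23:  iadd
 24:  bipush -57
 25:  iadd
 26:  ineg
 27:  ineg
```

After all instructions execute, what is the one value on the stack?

-1654

bipush 7   : 7
bipush 9   : 7 9
bipush -1  : 7 9 -1
isub       : 7 10
ineg       : 7 -10
irem       : 7
bipush 10  : 7 10
isub       : -3
bipush 4   : -3 4
isub       : -7
bipush -5  : -7 -5
bipush 41  : -7 -5 41
bipush -6  : -7 -5 41 -6
ineg       : -7 -5 41 6
isub       : -7 -5 35
isub       : -7 -40
isub       : 33
bipush -51 : 33 -51
isub       : 84
bipush -19 : 84 -19
imul       : -1596
bipush -1  : -1596 -1
iadd       : -1597
bipush -57 : -1597 -57
iadd       : -1654
ineg       : 1654
ineg       : -1654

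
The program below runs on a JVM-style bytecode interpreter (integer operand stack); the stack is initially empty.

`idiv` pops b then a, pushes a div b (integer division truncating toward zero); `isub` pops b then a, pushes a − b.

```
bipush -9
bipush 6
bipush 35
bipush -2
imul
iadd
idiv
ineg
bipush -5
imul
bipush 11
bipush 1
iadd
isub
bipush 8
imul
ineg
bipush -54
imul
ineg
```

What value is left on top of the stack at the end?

5184

bipush -9  : -9
bipush 6   : -9 6
bipush 35  : -9 6 35
bipush -2  : -9 6 35 -2
imul       : -9 6 -70
iadd       : -9 -64
idiv       : 0
ineg       : 0
bipush -5  : 0 -5
imul       : 0
bipush 11  : 0 11
bipush 1   : 0 11 1
iadd       : 0 12
isub       : -12
bipush 8   : -12 8
imul       : -96
ineg       : 96
bipush -54 : 96 -54
imul       : -5184
ineg       : 5184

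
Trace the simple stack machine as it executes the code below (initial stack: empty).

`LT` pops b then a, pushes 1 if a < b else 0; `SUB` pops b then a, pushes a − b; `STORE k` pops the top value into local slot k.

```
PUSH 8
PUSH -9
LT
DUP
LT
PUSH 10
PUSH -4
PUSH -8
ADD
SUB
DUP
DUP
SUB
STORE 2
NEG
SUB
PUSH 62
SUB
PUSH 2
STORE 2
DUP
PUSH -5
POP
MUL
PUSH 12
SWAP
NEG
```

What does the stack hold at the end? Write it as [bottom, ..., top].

PUSH 8  -> [8]
PUSH -9 -> [8, -9]
LT      -> [0]
DUP     -> [0, 0]
LT      -> [0]
PUSH 10 -> [0, 10]
PUSH -4 -> [0, 10, -4]
PUSH -8 -> [0, 10, -4, -8]
ADD     -> [0, 10, -12]
SUB     -> [0, 22]
DUP     -> [0, 22, 22]
DUP     -> [0, 22, 22, 22]
SUB     -> [0, 22, 0]
STORE 2 -> [0, 22]
NEG     -> [0, -22]
SUB     -> [22]
PUSH 62 -> [22, 62]
SUB     -> [-40]
PUSH 2  -> [-40, 2]
STORE 2 -> [-40]
DUP     -> [-40, -40]
PUSH -5 -> [-40, -40, -5]
POP     -> [-40, -40]
MUL     -> [1600]
PUSH 12 -> [1600, 12]
SWAP    -> [12, 1600]
NEG     -> [12, -1600]

[12, -1600]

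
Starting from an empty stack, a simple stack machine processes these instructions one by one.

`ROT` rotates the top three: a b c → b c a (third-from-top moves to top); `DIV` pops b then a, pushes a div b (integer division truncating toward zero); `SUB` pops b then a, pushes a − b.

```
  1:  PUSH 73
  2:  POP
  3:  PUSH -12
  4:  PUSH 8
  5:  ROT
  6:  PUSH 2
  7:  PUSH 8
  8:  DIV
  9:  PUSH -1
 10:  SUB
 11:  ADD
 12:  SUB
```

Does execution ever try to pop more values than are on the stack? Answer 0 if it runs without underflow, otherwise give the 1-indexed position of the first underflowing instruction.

5

PUSH 73  -> 73
POP      -> (empty)
PUSH -12 -> -12
PUSH 8   -> -12 8
ROT  — needs 3 operands, stack has 2 → underflow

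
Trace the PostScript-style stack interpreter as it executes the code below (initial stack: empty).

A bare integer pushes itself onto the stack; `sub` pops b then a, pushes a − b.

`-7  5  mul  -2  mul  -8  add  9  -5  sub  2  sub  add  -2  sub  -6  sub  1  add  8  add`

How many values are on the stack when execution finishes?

1

-7   -7
5    -7 5
mul  -35
-2   -35 -2
mul  70
-8   70 -8
add  62
9    62 9
-5   62 9 -5
sub  62 14
2    62 14 2
sub  62 12
add  74
-2   74 -2
sub  76
-6   76 -6
sub  82
1    82 1
add  83
8    83 8
add  91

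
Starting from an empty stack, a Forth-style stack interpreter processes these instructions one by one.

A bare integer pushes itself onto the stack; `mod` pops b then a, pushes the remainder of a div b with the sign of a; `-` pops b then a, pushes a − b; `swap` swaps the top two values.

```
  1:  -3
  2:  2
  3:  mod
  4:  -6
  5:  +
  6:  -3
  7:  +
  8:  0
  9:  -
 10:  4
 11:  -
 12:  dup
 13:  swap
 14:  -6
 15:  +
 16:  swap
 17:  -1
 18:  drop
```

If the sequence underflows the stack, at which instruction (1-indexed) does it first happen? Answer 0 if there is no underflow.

-3   → [-3]
2    → [-3, 2]
mod  → [-1]
-6   → [-1, -6]
+    → [-7]
-3   → [-7, -3]
+    → [-10]
0    → [-10, 0]
-    → [-10]
4    → [-10, 4]
-    → [-14]
dup  → [-14, -14]
swap → [-14, -14]
-6   → [-14, -14, -6]
+    → [-14, -20]
swap → [-20, -14]
-1   → [-20, -14, -1]
drop → [-20, -14]

0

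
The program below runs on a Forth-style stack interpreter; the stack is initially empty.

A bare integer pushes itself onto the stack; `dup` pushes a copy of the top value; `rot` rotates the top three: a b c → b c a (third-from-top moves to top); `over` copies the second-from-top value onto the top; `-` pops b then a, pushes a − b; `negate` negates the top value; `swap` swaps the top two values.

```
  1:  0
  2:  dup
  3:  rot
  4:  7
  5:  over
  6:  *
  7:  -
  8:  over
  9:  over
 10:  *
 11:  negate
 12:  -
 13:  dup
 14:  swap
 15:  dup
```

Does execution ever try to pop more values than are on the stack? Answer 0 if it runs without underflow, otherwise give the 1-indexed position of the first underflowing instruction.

3

0   : [0]
dup : [0, 0]
rot  — needs 3 operands, stack has 2 → underflow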